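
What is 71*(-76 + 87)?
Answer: 781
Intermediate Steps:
71*(-76 + 87) = 71*11 = 781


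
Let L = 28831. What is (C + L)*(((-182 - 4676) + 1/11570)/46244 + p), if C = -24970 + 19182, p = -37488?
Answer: -462190760673451257/535043080 ≈ -8.6384e+8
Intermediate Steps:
C = -5788
(C + L)*(((-182 - 4676) + 1/11570)/46244 + p) = (-5788 + 28831)*(((-182 - 4676) + 1/11570)/46244 - 37488) = 23043*((-4858 + 1/11570)*(1/46244) - 37488) = 23043*(-56207059/11570*1/46244 - 37488) = 23043*(-56207059/535043080 - 37488) = 23043*(-20057751190099/535043080) = -462190760673451257/535043080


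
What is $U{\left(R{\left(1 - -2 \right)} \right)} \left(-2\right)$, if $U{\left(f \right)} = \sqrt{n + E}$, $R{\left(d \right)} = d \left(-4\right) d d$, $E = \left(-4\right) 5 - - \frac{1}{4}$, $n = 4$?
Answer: $- 3 i \sqrt{7} \approx - 7.9373 i$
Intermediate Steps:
$E = - \frac{79}{4}$ ($E = -20 - \left(-1\right) \frac{1}{4} = -20 - - \frac{1}{4} = -20 + \frac{1}{4} = - \frac{79}{4} \approx -19.75$)
$R{\left(d \right)} = - 4 d^{3}$ ($R{\left(d \right)} = - 4 d d d = - 4 d^{2} d = - 4 d^{3}$)
$U{\left(f \right)} = \frac{3 i \sqrt{7}}{2}$ ($U{\left(f \right)} = \sqrt{4 - \frac{79}{4}} = \sqrt{- \frac{63}{4}} = \frac{3 i \sqrt{7}}{2}$)
$U{\left(R{\left(1 - -2 \right)} \right)} \left(-2\right) = \frac{3 i \sqrt{7}}{2} \left(-2\right) = - 3 i \sqrt{7}$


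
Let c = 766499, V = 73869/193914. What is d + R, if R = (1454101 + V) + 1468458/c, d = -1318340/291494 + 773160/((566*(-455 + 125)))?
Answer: 4669526878756938566525207/3211295033748935826 ≈ 1.4541e+6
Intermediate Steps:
V = 24623/64638 (V = 73869*(1/193914) = 24623/64638 ≈ 0.38094)
d = -3930092052/453710411 (d = -1318340*1/291494 + 773160/((566*(-330))) = -659170/145747 + 773160/(-186780) = -659170/145747 + 773160*(-1/186780) = -659170/145747 - 12886/3113 = -3930092052/453710411 ≈ -8.6621)
R = 72043493107239643/49544962362 (R = (1454101 + 24623/64638) + 1468458/766499 = 93990205061/64638 + 1468458*(1/766499) = 93990205061/64638 + 1468458/766499 = 72043493107239643/49544962362 ≈ 1.4541e+6)
d + R = -3930092052/453710411 + 72043493107239643/49544962362 = 4669526878756938566525207/3211295033748935826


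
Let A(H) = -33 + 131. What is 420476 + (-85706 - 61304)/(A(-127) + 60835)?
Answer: 25620717098/60933 ≈ 4.2047e+5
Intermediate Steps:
A(H) = 98
420476 + (-85706 - 61304)/(A(-127) + 60835) = 420476 + (-85706 - 61304)/(98 + 60835) = 420476 - 147010/60933 = 25620717098/60933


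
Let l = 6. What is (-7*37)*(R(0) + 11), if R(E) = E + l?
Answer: -4403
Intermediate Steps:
R(E) = 6 + E (R(E) = E + 6 = 6 + E)
(-7*37)*(R(0) + 11) = (-7*37)*((6 + 0) + 11) = -259*(6 + 11) = -259*17 = -4403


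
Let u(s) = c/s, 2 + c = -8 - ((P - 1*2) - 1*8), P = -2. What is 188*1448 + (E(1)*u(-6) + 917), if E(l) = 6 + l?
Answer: 819416/3 ≈ 2.7314e+5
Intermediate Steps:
c = 2 (c = -2 + (-8 - ((-2 - 1*2) - 1*8)) = -2 + (-8 - ((-2 - 2) - 8)) = -2 + (-8 - (-4 - 8)) = -2 + (-8 - 1*(-12)) = -2 + (-8 + 12) = -2 + 4 = 2)
u(s) = 2/s
188*1448 + (E(1)*u(-6) + 917) = 188*1448 + ((6 + 1)*(2/(-6)) + 917) = 272224 + (7*(2*(-⅙)) + 917) = 272224 + (7*(-⅓) + 917) = 272224 + (-7/3 + 917) = 272224 + 2744/3 = 819416/3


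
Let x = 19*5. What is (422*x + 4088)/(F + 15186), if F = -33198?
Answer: -7363/3002 ≈ -2.4527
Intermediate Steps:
x = 95
(422*x + 4088)/(F + 15186) = (422*95 + 4088)/(-33198 + 15186) = (40090 + 4088)/(-18012) = 44178*(-1/18012) = -7363/3002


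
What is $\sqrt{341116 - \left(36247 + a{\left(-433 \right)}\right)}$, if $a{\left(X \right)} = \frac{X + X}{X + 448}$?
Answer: $\frac{\sqrt{68608515}}{15} \approx 552.2$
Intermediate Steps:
$a{\left(X \right)} = \frac{2 X}{448 + X}$
$\sqrt{341116 - \left(36247 + a{\left(-433 \right)}\right)} = \sqrt{341116 - \left(36247 + 2 \left(-433\right) \frac{1}{448 - 433}\right)} = \sqrt{341116 - \left(36247 + 2 \left(-433\right) \frac{1}{15}\right)} = \sqrt{341116 - \frac{542839}{15}} = \sqrt{\frac{4573901}{15}} = \frac{\sqrt{68608515}}{15}$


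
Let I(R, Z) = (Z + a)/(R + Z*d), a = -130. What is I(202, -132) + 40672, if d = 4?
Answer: 6629667/163 ≈ 40673.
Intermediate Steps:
I(R, Z) = (-130 + Z)/(R + 4*Z) (I(R, Z) = (Z - 130)/(R + Z*4) = (-130 + Z)/(R + 4*Z))
I(202, -132) + 40672 = (-130 - 132)/(202 + 4*(-132)) + 40672 = -262/(202 - 528) + 40672 = -262/(-326) + 40672 = -1/326*(-262) + 40672 = 131/163 + 40672 = 6629667/163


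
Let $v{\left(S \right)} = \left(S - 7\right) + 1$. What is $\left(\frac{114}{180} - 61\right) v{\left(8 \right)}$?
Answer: $- \frac{1811}{15} \approx -120.73$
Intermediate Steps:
$v{\left(S \right)} = -6 + S$ ($v{\left(S \right)} = \left(-7 + S\right) + 1 = -6 + S$)
$\left(\frac{114}{180} - 61\right) v{\left(8 \right)} = \left(\frac{114}{180} - 61\right) \left(-6 + 8\right) = \left(114 \cdot \frac{1}{180} - 61\right) 2 = \left(\frac{19}{30} - 61\right) 2 = \left(- \frac{1811}{30}\right) 2 = - \frac{1811}{15}$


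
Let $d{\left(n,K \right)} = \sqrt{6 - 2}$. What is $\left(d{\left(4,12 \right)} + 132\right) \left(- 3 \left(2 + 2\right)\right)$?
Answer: $-1608$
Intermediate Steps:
$d{\left(n,K \right)} = 2$ ($d{\left(n,K \right)} = \sqrt{4} = 2$)
$\left(d{\left(4,12 \right)} + 132\right) \left(- 3 \left(2 + 2\right)\right) = \left(2 + 132\right) \left(- 3 \left(2 + 2\right)\right) = 134 \left(\left(-3\right) 4\right) = 134 \left(-12\right) = -1608$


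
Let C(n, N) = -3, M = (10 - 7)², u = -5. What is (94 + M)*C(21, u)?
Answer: -309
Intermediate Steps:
M = 9 (M = 3² = 9)
(94 + M)*C(21, u) = (94 + 9)*(-3) = 103*(-3) = -309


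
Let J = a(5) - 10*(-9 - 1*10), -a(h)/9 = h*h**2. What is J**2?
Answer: 874225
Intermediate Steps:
a(h) = -9*h**3 (a(h) = -9*h*h**2 = -9*h**3)
J = -935 (J = -9*5**3 - 10*(-9 - 1*10) = -9*125 - 10*(-9 - 10) = -1125 - 10*(-19) = -1125 - 1*(-190) = -1125 + 190 = -935)
J**2 = (-935)**2 = 874225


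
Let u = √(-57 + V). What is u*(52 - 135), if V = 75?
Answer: -249*√2 ≈ -352.14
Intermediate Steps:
u = 3*√2 (u = √(-57 + 75) = √18 = 3*√2 ≈ 4.2426)
u*(52 - 135) = (3*√2)*(52 - 135) = (3*√2)*(-83) = -249*√2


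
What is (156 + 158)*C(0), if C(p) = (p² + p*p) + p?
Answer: 0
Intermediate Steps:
C(p) = p + 2*p² (C(p) = (p² + p²) + p = 2*p² + p = p + 2*p²)
(156 + 158)*C(0) = (156 + 158)*(0*(1 + 2*0)) = 314*(0*(1 + 0)) = 314*(0*1) = 314*0 = 0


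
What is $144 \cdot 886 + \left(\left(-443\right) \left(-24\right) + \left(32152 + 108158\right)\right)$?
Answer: $278526$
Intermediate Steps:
$144 \cdot 886 + \left(\left(-443\right) \left(-24\right) + \left(32152 + 108158\right)\right) = 127584 + \left(10632 + 140310\right) = 127584 + 150942 = 278526$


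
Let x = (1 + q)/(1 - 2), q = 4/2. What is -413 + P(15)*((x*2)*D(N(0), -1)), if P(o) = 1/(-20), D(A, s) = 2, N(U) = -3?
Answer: -2062/5 ≈ -412.40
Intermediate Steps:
P(o) = -1/20
q = 2 (q = 4*(1/2) = 2)
x = -3 (x = (1 + 2)/(1 - 2) = 3/(-1) = 3*(-1) = -3)
-413 + P(15)*((x*2)*D(N(0), -1)) = -413 - (-3*2)*2/20 = -413 - (-3)*2/10 = -413 - 1/20*(-12) = -413 + 3/5 = -2062/5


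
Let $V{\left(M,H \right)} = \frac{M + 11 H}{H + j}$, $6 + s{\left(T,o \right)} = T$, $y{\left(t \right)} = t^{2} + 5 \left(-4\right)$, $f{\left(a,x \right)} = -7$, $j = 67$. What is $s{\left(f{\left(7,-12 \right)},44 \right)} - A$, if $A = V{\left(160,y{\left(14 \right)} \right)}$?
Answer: $- \frac{5255}{243} \approx -21.626$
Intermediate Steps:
$y{\left(t \right)} = -20 + t^{2}$ ($y{\left(t \right)} = t^{2} - 20 = -20 + t^{2}$)
$s{\left(T,o \right)} = -6 + T$
$V{\left(M,H \right)} = \frac{M + 11 H}{67 + H}$ ($V{\left(M,H \right)} = \frac{M + 11 H}{H + 67} = \frac{M + 11 H}{67 + H}$)
$A = \frac{2096}{243}$ ($A = \frac{160 + 11 \left(-20 + 14^{2}\right)}{67 - \left(20 - 14^{2}\right)} = \frac{160 + 11 \left(-20 + 196\right)}{67 + \left(-20 + 196\right)} = \frac{160 + 11 \cdot 176}{67 + 176} = \frac{160 + 1936}{243} = \frac{1}{243} \cdot 2096 = \frac{2096}{243} \approx 8.6255$)
$s{\left(f{\left(7,-12 \right)},44 \right)} - A = \left(-6 - 7\right) - \frac{2096}{243} = -13 - \frac{2096}{243} = - \frac{5255}{243}$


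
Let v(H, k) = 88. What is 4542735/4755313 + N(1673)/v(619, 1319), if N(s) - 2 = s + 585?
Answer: 2786692015/104616886 ≈ 26.637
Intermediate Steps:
N(s) = 587 + s (N(s) = 2 + (s + 585) = 2 + (585 + s) = 587 + s)
4542735/4755313 + N(1673)/v(619, 1319) = 4542735/4755313 + (587 + 1673)/88 = 4542735*(1/4755313) + 2260*(1/88) = 4542735/4755313 + 565/22 = 2786692015/104616886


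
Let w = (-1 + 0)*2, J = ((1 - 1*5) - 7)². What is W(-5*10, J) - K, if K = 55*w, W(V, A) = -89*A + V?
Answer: -10709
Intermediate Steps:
J = 121 (J = ((1 - 5) - 7)² = (-4 - 7)² = (-11)² = 121)
W(V, A) = V - 89*A
w = -2 (w = -1*2 = -2)
K = -110 (K = 55*(-2) = -110)
W(-5*10, J) - K = (-5*10 - 89*121) - 1*(-110) = (-50 - 10769) + 110 = -10819 + 110 = -10709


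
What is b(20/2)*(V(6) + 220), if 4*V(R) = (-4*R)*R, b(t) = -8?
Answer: -1472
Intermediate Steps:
V(R) = -R² (V(R) = ((-4*R)*R)/4 = (-4*R²)/4 = -R²)
b(20/2)*(V(6) + 220) = -8*(-1*6² + 220) = -8*(-1*36 + 220) = -8*(-36 + 220) = -8*184 = -1472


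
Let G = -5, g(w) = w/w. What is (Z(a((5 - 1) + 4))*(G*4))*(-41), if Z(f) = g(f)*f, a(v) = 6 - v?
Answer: -1640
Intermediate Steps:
g(w) = 1
Z(f) = f (Z(f) = 1*f = f)
(Z(a((5 - 1) + 4))*(G*4))*(-41) = ((6 - ((5 - 1) + 4))*(-5*4))*(-41) = ((6 - (4 + 4))*(-20))*(-41) = ((6 - 1*8)*(-20))*(-41) = ((6 - 8)*(-20))*(-41) = -2*(-20)*(-41) = 40*(-41) = -1640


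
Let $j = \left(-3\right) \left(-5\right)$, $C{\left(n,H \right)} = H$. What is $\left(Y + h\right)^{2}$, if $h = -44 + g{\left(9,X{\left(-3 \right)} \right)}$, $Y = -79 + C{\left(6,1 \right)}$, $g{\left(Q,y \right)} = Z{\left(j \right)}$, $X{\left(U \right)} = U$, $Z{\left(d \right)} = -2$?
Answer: $15376$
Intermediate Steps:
$j = 15$
$g{\left(Q,y \right)} = -2$
$Y = -78$ ($Y = -79 + 1 = -78$)
$h = -46$ ($h = -44 - 2 = -46$)
$\left(Y + h\right)^{2} = \left(-78 - 46\right)^{2} = \left(-124\right)^{2} = 15376$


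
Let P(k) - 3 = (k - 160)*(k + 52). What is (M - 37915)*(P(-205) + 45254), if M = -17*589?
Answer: -4845616656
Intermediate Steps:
P(k) = 3 + (-160 + k)*(52 + k) (P(k) = 3 + (k - 160)*(k + 52) = 3 + (-160 + k)*(52 + k))
M = -10013
(M - 37915)*(P(-205) + 45254) = (-10013 - 37915)*((-8317 + (-205)² - 108*(-205)) + 45254) = -47928*((-8317 + 42025 + 22140) + 45254) = -47928*(55848 + 45254) = -47928*101102 = -4845616656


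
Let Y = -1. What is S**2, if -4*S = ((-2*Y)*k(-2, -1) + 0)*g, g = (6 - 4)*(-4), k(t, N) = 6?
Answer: 576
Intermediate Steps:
g = -8 (g = 2*(-4) = -8)
S = 24 (S = -(-2*(-1)*6 + 0)*(-8)/4 = -(2*6 + 0)*(-8)/4 = -(12 + 0)*(-8)/4 = -3*(-8) = -1/4*(-96) = 24)
S**2 = 24**2 = 576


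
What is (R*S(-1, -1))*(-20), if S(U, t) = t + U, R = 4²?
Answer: 640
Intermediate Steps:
R = 16
S(U, t) = U + t
(R*S(-1, -1))*(-20) = (16*(-1 - 1))*(-20) = (16*(-2))*(-20) = -32*(-20) = 640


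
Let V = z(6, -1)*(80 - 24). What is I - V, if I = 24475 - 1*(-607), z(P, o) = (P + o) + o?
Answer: 24858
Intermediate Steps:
z(P, o) = P + 2*o
I = 25082 (I = 24475 + 607 = 25082)
V = 224 (V = (6 + 2*(-1))*(80 - 24) = (6 - 2)*56 = 4*56 = 224)
I - V = 25082 - 1*224 = 25082 - 224 = 24858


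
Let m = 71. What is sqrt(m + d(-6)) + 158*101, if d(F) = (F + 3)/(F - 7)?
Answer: 15958 + sqrt(12038)/13 ≈ 15966.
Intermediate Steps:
d(F) = (3 + F)/(-7 + F)
sqrt(m + d(-6)) + 158*101 = sqrt(71 + (3 - 6)/(-7 - 6)) + 158*101 = sqrt(71 - 3/(-13)) + 15958 = sqrt(71 - 1/13*(-3)) + 15958 = sqrt(71 + 3/13) + 15958 = sqrt(926/13) + 15958 = sqrt(12038)/13 + 15958 = 15958 + sqrt(12038)/13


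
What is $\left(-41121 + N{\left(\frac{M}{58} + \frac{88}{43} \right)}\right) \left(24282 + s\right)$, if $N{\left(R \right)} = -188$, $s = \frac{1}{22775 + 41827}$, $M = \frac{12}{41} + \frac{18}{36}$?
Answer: $- \frac{64800014086385}{64602} \approx -1.0031 \cdot 10^{9}$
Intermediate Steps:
$M = \frac{65}{82}$ ($M = 12 \cdot \frac{1}{41} + 18 \cdot \frac{1}{36} = \frac{12}{41} + \frac{1}{2} = \frac{65}{82} \approx 0.79268$)
$s = \frac{1}{64602} \approx 1.5479 \cdot 10^{-5}$
$\left(-41121 + N{\left(\frac{M}{58} + \frac{88}{43} \right)}\right) \left(24282 + s\right) = \left(-41121 - 188\right) \left(24282 + \frac{1}{64602}\right) = \left(-41309\right) \frac{1568665765}{64602} = - \frac{64800014086385}{64602}$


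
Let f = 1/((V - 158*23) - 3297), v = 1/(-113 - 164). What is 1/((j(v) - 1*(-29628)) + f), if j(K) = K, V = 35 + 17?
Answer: 1905483/56455643168 ≈ 3.3752e-5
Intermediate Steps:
v = -1/277 (v = 1/(-277) = -1/277 ≈ -0.0036101)
V = 52
f = -1/6879 (f = 1/((52 - 158*23) - 3297) = 1/((52 - 3634) - 3297) = 1/(-3582 - 3297) = 1/(-6879) = -1/6879 ≈ -0.00014537)
1/((j(v) - 1*(-29628)) + f) = 1/((-1/277 - 1*(-29628)) - 1/6879) = 1/((-1/277 + 29628) - 1/6879) = 1/(8206955/277 - 1/6879) = 1/(56455643168/1905483) = 1905483/56455643168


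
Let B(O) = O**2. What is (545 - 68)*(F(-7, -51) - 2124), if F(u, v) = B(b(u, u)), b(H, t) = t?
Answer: -989775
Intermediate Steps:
F(u, v) = u**2
(545 - 68)*(F(-7, -51) - 2124) = (545 - 68)*((-7)**2 - 2124) = 477*(49 - 2124) = 477*(-2075) = -989775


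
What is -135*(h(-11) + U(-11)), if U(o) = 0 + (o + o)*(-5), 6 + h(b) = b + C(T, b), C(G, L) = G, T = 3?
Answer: -12960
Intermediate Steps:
h(b) = -3 + b (h(b) = -6 + (b + 3) = -6 + (3 + b) = -3 + b)
U(o) = -10*o (U(o) = 0 + (2*o)*(-5) = 0 - 10*o = -10*o)
-135*(h(-11) + U(-11)) = -135*((-3 - 11) - 10*(-11)) = -135*(-14 + 110) = -135*96 = -12960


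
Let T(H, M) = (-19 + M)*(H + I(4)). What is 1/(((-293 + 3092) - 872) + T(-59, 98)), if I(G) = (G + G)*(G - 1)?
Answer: -1/838 ≈ -0.0011933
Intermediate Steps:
I(G) = 2*G*(-1 + G) (I(G) = (2*G)*(-1 + G) = 2*G*(-1 + G))
T(H, M) = (-19 + M)*(24 + H) (T(H, M) = (-19 + M)*(H + 2*4*(-1 + 4)) = (-19 + M)*(H + 2*4*3) = (-19 + M)*(H + 24) = (-19 + M)*(24 + H))
1/(((-293 + 3092) - 872) + T(-59, 98)) = 1/(((-293 + 3092) - 872) + (-456 - 19*(-59) + 24*98 - 59*98)) = 1/((2799 - 872) + (-456 + 1121 + 2352 - 5782)) = 1/(1927 - 2765) = 1/(-838) = -1/838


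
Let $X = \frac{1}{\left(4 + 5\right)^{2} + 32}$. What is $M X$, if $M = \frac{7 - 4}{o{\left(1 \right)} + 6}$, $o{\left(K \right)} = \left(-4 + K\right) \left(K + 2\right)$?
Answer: $- \frac{1}{113} \approx -0.0088496$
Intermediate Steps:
$o{\left(K \right)} = \left(-4 + K\right) \left(2 + K\right)$
$M = -1$ ($M = \frac{7 - 4}{\left(-8 + 1^{2} - 2\right) + 6} = \frac{3}{\left(-8 + 1 - 2\right) + 6} = \frac{3}{-9 + 6} = \frac{3}{-3} = 3 \left(- \frac{1}{3}\right) = -1$)
$X = \frac{1}{113}$ ($X = \frac{1}{9^{2} + 32} = \frac{1}{81 + 32} = \frac{1}{113} \approx 0.0088496$)
$M X = \left(-1\right) \frac{1}{113} = - \frac{1}{113}$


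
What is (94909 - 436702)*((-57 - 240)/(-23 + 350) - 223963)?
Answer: 8343873274338/109 ≈ 7.6549e+10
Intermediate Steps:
(94909 - 436702)*((-57 - 240)/(-23 + 350) - 223963) = -341793*(-297/327 - 223963) = -341793*(-297*1/327 - 223963) = -341793*(-99/109 - 223963) = -341793*(-24412066/109) = 8343873274338/109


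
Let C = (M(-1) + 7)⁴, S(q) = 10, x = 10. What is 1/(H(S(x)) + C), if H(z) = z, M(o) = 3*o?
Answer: 1/266 ≈ 0.0037594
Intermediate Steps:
C = 256 (C = (3*(-1) + 7)⁴ = (-3 + 7)⁴ = 4⁴ = 256)
1/(H(S(x)) + C) = 1/(10 + 256) = 1/266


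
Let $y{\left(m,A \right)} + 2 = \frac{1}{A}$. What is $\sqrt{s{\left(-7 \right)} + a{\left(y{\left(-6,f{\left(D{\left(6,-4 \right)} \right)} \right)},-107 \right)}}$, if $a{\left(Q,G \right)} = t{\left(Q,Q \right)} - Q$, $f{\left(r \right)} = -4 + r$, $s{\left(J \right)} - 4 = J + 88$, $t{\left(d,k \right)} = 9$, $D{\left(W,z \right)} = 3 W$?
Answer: $\frac{\sqrt{18802}}{14} \approx 9.7943$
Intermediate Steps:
$s{\left(J \right)} = 92 + J$ ($s{\left(J \right)} = 4 + \left(J + 88\right) = 4 + \left(88 + J\right) = 92 + J$)
$y{\left(m,A \right)} = -2 + \frac{1}{A}$
$a{\left(Q,G \right)} = 9 - Q$
$\sqrt{s{\left(-7 \right)} + a{\left(y{\left(-6,f{\left(D{\left(6,-4 \right)} \right)} \right)},-107 \right)}} = \sqrt{\left(92 - 7\right) + \left(9 - \left(-2 + \frac{1}{-4 + 3 \cdot 6}\right)\right)} = \sqrt{85 + \left(9 - \left(-2 + \frac{1}{-4 + 18}\right)\right)} = \sqrt{85 + \left(9 - \left(-2 + \frac{1}{14}\right)\right)} = \sqrt{85 + \left(9 - - \frac{27}{14}\right)} = \sqrt{85 + \left(9 + \frac{27}{14}\right)} = \sqrt{85 + \frac{153}{14}} = \sqrt{\frac{1343}{14}} = \frac{\sqrt{18802}}{14}$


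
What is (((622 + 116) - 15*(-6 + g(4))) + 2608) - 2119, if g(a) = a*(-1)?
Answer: 1377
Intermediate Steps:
g(a) = -a
(((622 + 116) - 15*(-6 + g(4))) + 2608) - 2119 = (((622 + 116) - 15*(-6 - 1*4)) + 2608) - 2119 = ((738 - 15*(-6 - 4)) + 2608) - 2119 = ((738 - 15*(-10)) + 2608) - 2119 = ((738 + 150) + 2608) - 2119 = (888 + 2608) - 2119 = 3496 - 2119 = 1377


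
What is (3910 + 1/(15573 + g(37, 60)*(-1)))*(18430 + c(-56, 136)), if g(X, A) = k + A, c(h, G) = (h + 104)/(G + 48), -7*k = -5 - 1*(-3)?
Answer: 179979034096312/2497547 ≈ 7.2062e+7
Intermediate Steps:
k = 2/7 (k = -(-5 - 1*(-3))/7 = -(-5 + 3)/7 = -1/7*(-2) = 2/7 ≈ 0.28571)
c(h, G) = (104 + h)/(48 + G)
g(X, A) = 2/7 + A
(3910 + 1/(15573 + g(37, 60)*(-1)))*(18430 + c(-56, 136)) = (3910 + 1/(15573 + (2/7 + 60)*(-1)))*(18430 + (104 - 56)/(48 + 136)) = (3910 + 1/(15573 + (422/7)*(-1)))*(18430 + 48/184) = (3910 + 1/(15573 - 422/7))*(18430 + (1/184)*48) = (3910 + 1/(108589/7))*(18430 + 6/23) = (3910 + 7/108589)*(423896/23) = (424582997/108589)*(423896/23) = 179979034096312/2497547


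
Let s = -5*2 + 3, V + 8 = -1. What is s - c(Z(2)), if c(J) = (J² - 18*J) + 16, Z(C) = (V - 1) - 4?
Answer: -471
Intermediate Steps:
V = -9 (V = -8 - 1 = -9)
Z(C) = -14 (Z(C) = (-9 - 1) - 4 = -10 - 4 = -14)
c(J) = 16 + J² - 18*J
s = -7 (s = -10 + 3 = -7)
s - c(Z(2)) = -7 - (16 + (-14)² - 18*(-14)) = -7 - (16 + 196 + 252) = -7 - 1*464 = -7 - 464 = -471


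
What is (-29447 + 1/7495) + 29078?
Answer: -2765654/7495 ≈ -369.00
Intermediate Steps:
(-29447 + 1/7495) + 29078 = -220705264/7495 + 29078 = -2765654/7495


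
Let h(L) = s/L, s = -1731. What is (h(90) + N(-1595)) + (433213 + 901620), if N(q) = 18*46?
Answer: 40069253/30 ≈ 1.3356e+6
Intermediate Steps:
N(q) = 828
h(L) = -1731/L
(h(90) + N(-1595)) + (433213 + 901620) = (-1731/90 + 828) + (433213 + 901620) = (-1731*1/90 + 828) + 1334833 = (-577/30 + 828) + 1334833 = 24263/30 + 1334833 = 40069253/30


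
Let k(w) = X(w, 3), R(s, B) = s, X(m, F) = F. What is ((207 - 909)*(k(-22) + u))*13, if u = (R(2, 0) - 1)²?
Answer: -36504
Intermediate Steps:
k(w) = 3
u = 1 (u = (2 - 1)² = 1² = 1)
((207 - 909)*(k(-22) + u))*13 = ((207 - 909)*(3 + 1))*13 = -702*4*13 = -2808*13 = -36504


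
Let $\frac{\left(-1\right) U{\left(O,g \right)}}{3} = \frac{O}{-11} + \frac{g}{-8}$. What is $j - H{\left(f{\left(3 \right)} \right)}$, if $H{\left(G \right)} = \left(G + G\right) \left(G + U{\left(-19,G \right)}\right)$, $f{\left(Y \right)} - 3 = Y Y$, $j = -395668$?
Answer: $- \frac{4355336}{11} \approx -3.9594 \cdot 10^{5}$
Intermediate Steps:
$f{\left(Y \right)} = 3 + Y^{2}$ ($f{\left(Y \right)} = 3 + Y Y = 3 + Y^{2}$)
$U{\left(O,g \right)} = \frac{3 g}{8} + \frac{3 O}{11}$ ($U{\left(O,g \right)} = - 3 \left(\frac{O}{-11} + \frac{g}{-8}\right) = - 3 \left(O \left(- \frac{1}{11}\right) + g \left(- \frac{1}{8}\right)\right) = - 3 \left(- \frac{O}{11} - \frac{g}{8}\right) = - 3 \left(- \frac{g}{8} - \frac{O}{11}\right) = \frac{3 g}{8} + \frac{3 O}{11}$)
$H{\left(G \right)} = 2 G \left(- \frac{57}{11} + \frac{11 G}{8}\right)$ ($H{\left(G \right)} = \left(G + G\right) \left(G + \left(\frac{3 G}{8} + \frac{3}{11} \left(-19\right)\right)\right) = 2 G \left(G + \left(\frac{3 G}{8} - \frac{57}{11}\right)\right) = 2 G \left(G + \left(- \frac{57}{11} + \frac{3 G}{8}\right)\right) = 2 G \left(- \frac{57}{11} + \frac{11 G}{8}\right)$)
$j - H{\left(f{\left(3 \right)} \right)} = -395668 - \frac{\left(3 + 3^{2}\right) \left(-456 + 121 \left(3 + 3^{2}\right)\right)}{44} = -395668 - \frac{\left(3 + 9\right) \left(-456 + 121 \left(3 + 9\right)\right)}{44} = -395668 - \frac{1}{44} \cdot 12 \left(-456 + 121 \cdot 12\right) = -395668 - \frac{1}{44} \cdot 12 \left(-456 + 1452\right) = -395668 - \frac{1}{44} \cdot 12 \cdot 996 = -395668 - \frac{2988}{11} = - \frac{4355336}{11}$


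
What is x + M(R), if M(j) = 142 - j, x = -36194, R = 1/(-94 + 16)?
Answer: -2812055/78 ≈ -36052.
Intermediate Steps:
R = -1/78 (R = 1/(-78) = -1/78 ≈ -0.012821)
x + M(R) = -36194 + (142 - 1*(-1/78)) = -36194 + (142 + 1/78) = -36194 + 11077/78 = -2812055/78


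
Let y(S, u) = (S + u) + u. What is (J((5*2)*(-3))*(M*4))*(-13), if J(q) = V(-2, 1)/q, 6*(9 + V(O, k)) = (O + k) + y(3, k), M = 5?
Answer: -650/9 ≈ -72.222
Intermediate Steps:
y(S, u) = S + 2*u
V(O, k) = -17/2 + k/2 + O/6 (V(O, k) = -9 + ((O + k) + (3 + 2*k))/6 = -9 + (3 + O + 3*k)/6 = -9 + (½ + k/2 + O/6) = -17/2 + k/2 + O/6)
J(q) = -25/(3*q) (J(q) = (-17/2 + (½)*1 + (⅙)*(-2))/q = (-17/2 + ½ - ⅓)/q = -25/(3*q))
(J((5*2)*(-3))*(M*4))*(-13) = ((-25/(3*((5*2)*(-3))))*(5*4))*(-13) = (-25/(3*(10*(-3)))*20)*(-13) = (-25/3/(-30)*20)*(-13) = (-25/3*(-1/30)*20)*(-13) = ((5/18)*20)*(-13) = (50/9)*(-13) = -650/9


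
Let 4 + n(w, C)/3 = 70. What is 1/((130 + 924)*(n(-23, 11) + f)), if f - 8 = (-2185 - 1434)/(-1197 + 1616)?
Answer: 419/87160530 ≈ 4.8072e-6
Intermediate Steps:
n(w, C) = 198 (n(w, C) = -12 + 3*70 = -12 + 210 = 198)
f = -267/419 (f = 8 + (-2185 - 1434)/(-1197 + 1616) = 8 - 3619/419 = -267/419 ≈ -0.63723)
1/((130 + 924)*(n(-23, 11) + f)) = 1/((130 + 924)*(198 - 267/419)) = 1/(1054*(82695/419)) = 1/(87160530/419) = 419/87160530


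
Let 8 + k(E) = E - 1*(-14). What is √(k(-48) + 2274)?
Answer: 6*√62 ≈ 47.244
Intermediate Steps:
k(E) = 6 + E (k(E) = -8 + (E - 1*(-14)) = -8 + (E + 14) = -8 + (14 + E) = 6 + E)
√(k(-48) + 2274) = √((6 - 48) + 2274) = √(-42 + 2274) = √2232 = 6*√62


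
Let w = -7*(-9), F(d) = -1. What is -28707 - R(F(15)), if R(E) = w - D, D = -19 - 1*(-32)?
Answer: -28757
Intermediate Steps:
w = 63
D = 13 (D = -19 + 32 = 13)
R(E) = 50 (R(E) = 63 - 1*13 = 63 - 13 = 50)
-28707 - R(F(15)) = -28707 - 1*50 = -28707 - 50 = -28757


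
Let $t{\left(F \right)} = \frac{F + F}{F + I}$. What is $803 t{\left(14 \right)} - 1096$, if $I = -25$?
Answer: $-3140$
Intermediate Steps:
$t{\left(F \right)} = \frac{2 F}{-25 + F}$ ($t{\left(F \right)} = \frac{F + F}{F - 25} = \frac{2 F}{-25 + F}$)
$803 t{\left(14 \right)} - 1096 = 803 \cdot 2 \cdot 14 \frac{1}{-25 + 14} - 1096 = 803 \cdot 2 \cdot 14 \frac{1}{-11} - 1096 = 803 \cdot 2 \cdot 14 \left(- \frac{1}{11}\right) - 1096 = 803 \left(- \frac{28}{11}\right) - 1096 = -2044 - 1096 = -3140$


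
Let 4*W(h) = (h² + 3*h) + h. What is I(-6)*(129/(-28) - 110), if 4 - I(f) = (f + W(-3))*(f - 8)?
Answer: 580829/56 ≈ 10372.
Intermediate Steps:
W(h) = h + h²/4 (W(h) = ((h² + 3*h) + h)/4 = (h² + 4*h)/4 = h + h²/4)
I(f) = 4 - (-8 + f)*(-¾ + f) (I(f) = 4 - (f + (¼)*(-3)*(4 - 3))*(f - 8) = 4 - (f + (¼)*(-3)*1)*(-8 + f) = 4 - (f - ¾)*(-8 + f) = 4 - (-¾ + f)*(-8 + f) = 4 - (-8 + f)*(-¾ + f))
I(-6)*(129/(-28) - 110) = (-2 - 1*(-6)² + (35/4)*(-6))*(129/(-28) - 110) = (-2 - 1*36 - 105/2)*(129*(-1/28) - 110) = (-2 - 36 - 105/2)*(-129/28 - 110) = -181/2*(-3209/28) = 580829/56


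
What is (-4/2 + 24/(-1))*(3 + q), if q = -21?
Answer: 468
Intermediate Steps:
(-4/2 + 24/(-1))*(3 + q) = (-4/2 + 24/(-1))*(3 - 21) = (-4*½ + 24*(-1))*(-18) = (-2 - 24)*(-18) = -26*(-18) = 468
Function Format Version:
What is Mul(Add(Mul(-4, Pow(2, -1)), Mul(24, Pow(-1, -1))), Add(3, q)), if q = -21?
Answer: 468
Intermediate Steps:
Mul(Add(Mul(-4, Pow(2, -1)), Mul(24, Pow(-1, -1))), Add(3, q)) = Mul(Add(Mul(-4, Pow(2, -1)), Mul(24, Pow(-1, -1))), Add(3, -21)) = Mul(Add(Mul(-4, Rational(1, 2)), Mul(24, -1)), -18) = Mul(Add(-2, -24), -18) = Mul(-26, -18) = 468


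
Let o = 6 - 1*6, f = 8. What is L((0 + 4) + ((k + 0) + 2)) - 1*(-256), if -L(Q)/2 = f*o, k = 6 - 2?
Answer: 256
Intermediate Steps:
k = 4
o = 0 (o = 6 - 6 = 0)
L(Q) = 0 (L(Q) = -16*0 = -2*0 = 0)
L((0 + 4) + ((k + 0) + 2)) - 1*(-256) = 0 - 1*(-256) = 0 + 256 = 256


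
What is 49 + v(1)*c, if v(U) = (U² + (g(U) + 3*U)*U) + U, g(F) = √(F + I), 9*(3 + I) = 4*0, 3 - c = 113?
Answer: -501 - 110*I*√2 ≈ -501.0 - 155.56*I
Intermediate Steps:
c = -110 (c = 3 - 1*113 = 3 - 113 = -110)
I = -3 (I = -3 + (4*0)/9 = -3 + (⅑)*0 = -3 + 0 = -3)
g(F) = √(-3 + F) (g(F) = √(F - 3) = √(-3 + F))
v(U) = U + U² + U*(√(-3 + U) + 3*U) (v(U) = (U² + (√(-3 + U) + 3*U)*U) + U = (U² + U*(√(-3 + U) + 3*U)) + U = U + U² + U*(√(-3 + U) + 3*U))
49 + v(1)*c = 49 + (1*(1 + √(-3 + 1) + 4*1))*(-110) = 49 + (1*(1 + √(-2) + 4))*(-110) = 49 + (1*(1 + I*√2 + 4))*(-110) = 49 + (1*(5 + I*√2))*(-110) = 49 + (5 + I*√2)*(-110) = 49 + (-550 - 110*I*√2) = -501 - 110*I*√2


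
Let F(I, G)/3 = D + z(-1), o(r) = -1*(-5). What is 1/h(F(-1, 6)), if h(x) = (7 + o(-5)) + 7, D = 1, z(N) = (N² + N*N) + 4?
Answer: 1/19 ≈ 0.052632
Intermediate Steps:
z(N) = 4 + 2*N² (z(N) = (N² + N²) + 4 = 2*N² + 4 = 4 + 2*N²)
o(r) = 5
F(I, G) = 21 (F(I, G) = 3*(1 + (4 + 2*(-1)²)) = 3*(1 + (4 + 2*1)) = 3*(1 + (4 + 2)) = 3*(1 + 6) = 3*7 = 21)
h(x) = 19 (h(x) = (7 + 5) + 7 = 12 + 7 = 19)
1/h(F(-1, 6)) = 1/19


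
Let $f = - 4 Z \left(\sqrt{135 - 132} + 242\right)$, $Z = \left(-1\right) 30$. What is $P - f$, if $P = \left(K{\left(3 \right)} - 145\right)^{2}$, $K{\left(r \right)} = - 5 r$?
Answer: $-3440 - 120 \sqrt{3} \approx -3647.8$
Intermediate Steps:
$Z = -30$
$P = 25600$ ($P = \left(\left(-5\right) 3 - 145\right)^{2} = \left(-15 - 145\right)^{2} = \left(-160\right)^{2} = 25600$)
$f = 29040 + 120 \sqrt{3}$ ($f = \left(-4\right) \left(-30\right) \left(\sqrt{135 - 132} + 242\right) = 120 \left(\sqrt{3} + 242\right) = 120 \left(242 + \sqrt{3}\right) = 29040 + 120 \sqrt{3} \approx 29248.0$)
$P - f = 25600 - \left(29040 + 120 \sqrt{3}\right) = -3440 - 120 \sqrt{3}$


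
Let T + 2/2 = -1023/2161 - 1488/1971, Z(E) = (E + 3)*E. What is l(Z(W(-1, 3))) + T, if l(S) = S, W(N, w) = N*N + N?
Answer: -3163744/1419777 ≈ -2.2283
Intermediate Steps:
W(N, w) = N + N² (W(N, w) = N² + N = N + N²)
Z(E) = E*(3 + E) (Z(E) = (3 + E)*E = E*(3 + E))
T = -3163744/1419777 (T = -1 + (-1023/2161 - 1488/1971) = -1 + (-1023*1/2161 - 1488*1/1971) = -1 + (-1023/2161 - 496/657) = -1 - 1743967/1419777 = -3163744/1419777 ≈ -2.2283)
l(Z(W(-1, 3))) + T = (-(1 - 1))*(3 - (1 - 1)) - 3163744/1419777 = (-1*0)*(3 - 1*0) - 3163744/1419777 = 0*(3 + 0) - 3163744/1419777 = 0*3 - 3163744/1419777 = 0 - 3163744/1419777 = -3163744/1419777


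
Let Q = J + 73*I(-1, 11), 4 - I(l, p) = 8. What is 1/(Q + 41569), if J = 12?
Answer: 1/41289 ≈ 2.4220e-5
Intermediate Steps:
I(l, p) = -4 (I(l, p) = 4 - 1*8 = 4 - 8 = -4)
Q = -280 (Q = 12 + 73*(-4) = 12 - 292 = -280)
1/(Q + 41569) = 1/(-280 + 41569) = 1/41289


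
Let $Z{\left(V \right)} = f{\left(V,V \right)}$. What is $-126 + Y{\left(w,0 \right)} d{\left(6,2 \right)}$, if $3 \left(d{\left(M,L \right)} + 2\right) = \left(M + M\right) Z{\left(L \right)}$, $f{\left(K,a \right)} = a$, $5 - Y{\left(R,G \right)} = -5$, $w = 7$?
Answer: $-66$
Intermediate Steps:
$Y{\left(R,G \right)} = 10$ ($Y{\left(R,G \right)} = 5 - -5 = 5 + 5 = 10$)
$Z{\left(V \right)} = V$
$d{\left(M,L \right)} = -2 + \frac{2 L M}{3}$ ($d{\left(M,L \right)} = -2 + \frac{\left(M + M\right) L}{3} = -2 + \frac{2 M L}{3} = -2 + \frac{2 L M}{3}$)
$-126 + Y{\left(w,0 \right)} d{\left(6,2 \right)} = -126 + 10 \left(-2 + \frac{2}{3} \cdot 2 \cdot 6\right) = -126 + 10 \left(-2 + 8\right) = -126 + 10 \cdot 6 = -126 + 60 = -66$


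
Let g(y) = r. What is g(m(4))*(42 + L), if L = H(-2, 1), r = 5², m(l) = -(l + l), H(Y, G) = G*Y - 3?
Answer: 925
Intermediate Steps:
H(Y, G) = -3 + G*Y
m(l) = -2*l
r = 25
L = -5 (L = -3 + 1*(-2) = -3 - 2 = -5)
g(y) = 25
g(m(4))*(42 + L) = 25*(42 - 5) = 25*37 = 925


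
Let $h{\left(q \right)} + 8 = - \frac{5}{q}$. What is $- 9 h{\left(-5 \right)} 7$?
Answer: $441$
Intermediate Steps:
$h{\left(q \right)} = -8 - \frac{5}{q}$
$- 9 h{\left(-5 \right)} 7 = - 9 \left(-8 - \frac{5}{-5}\right) 7 = - 9 \left(-8 - -1\right) 7 = - 9 \left(-8 + 1\right) 7 = \left(-9\right) \left(-7\right) 7 = 63 \cdot 7 = 441$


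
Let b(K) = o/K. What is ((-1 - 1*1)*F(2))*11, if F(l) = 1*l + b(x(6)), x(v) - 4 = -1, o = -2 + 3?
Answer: -154/3 ≈ -51.333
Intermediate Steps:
o = 1
x(v) = 3 (x(v) = 4 - 1 = 3)
b(K) = 1/K
F(l) = ⅓ + l (F(l) = 1*l + 1/3 = l + ⅓ = ⅓ + l)
((-1 - 1*1)*F(2))*11 = ((-1 - 1*1)*(⅓ + 2))*11 = ((-1 - 1)*(7/3))*11 = -2*7/3*11 = -14/3*11 = -154/3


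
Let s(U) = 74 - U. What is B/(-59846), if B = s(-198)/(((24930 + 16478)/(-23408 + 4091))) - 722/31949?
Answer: 10493568697/4948307382152 ≈ 0.0021206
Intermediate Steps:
B = -10493568697/82684012 (B = (74 - 1*(-198))/(((24930 + 16478)/(-23408 + 4091))) - 722/31949 = (74 + 198)/((41408/(-19317))) - 722*1/31949 = 272/((41408*(-1/19317))) - 722/31949 = 272/(-41408/19317) - 722/31949 = 272*(-19317/41408) - 722/31949 = -328389/2588 - 722/31949 = -10493568697/82684012 ≈ -126.91)
B/(-59846) = -10493568697/82684012/(-59846) = -10493568697/82684012*(-1/59846) = 10493568697/4948307382152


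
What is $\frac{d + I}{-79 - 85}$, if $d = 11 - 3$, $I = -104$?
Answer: $\frac{24}{41} \approx 0.58537$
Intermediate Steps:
$d = 8$ ($d = 11 - 3 = 8$)
$\frac{d + I}{-79 - 85} = \frac{8 - 104}{-79 - 85} = - \frac{96}{-164} = \left(-96\right) \left(- \frac{1}{164}\right) = \frac{24}{41}$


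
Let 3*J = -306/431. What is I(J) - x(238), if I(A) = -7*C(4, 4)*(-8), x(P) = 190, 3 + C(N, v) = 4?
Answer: -134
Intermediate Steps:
J = -102/431 (J = (-306/431)/3 = (-306*1/431)/3 = (1/3)*(-306/431) = -102/431 ≈ -0.23666)
C(N, v) = 1 (C(N, v) = -3 + 4 = 1)
I(A) = 56 (I(A) = -7*1*(-8) = -7*(-8) = 56)
I(J) - x(238) = 56 - 1*190 = 56 - 190 = -134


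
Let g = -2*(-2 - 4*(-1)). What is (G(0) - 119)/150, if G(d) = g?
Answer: -41/50 ≈ -0.82000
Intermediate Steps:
g = -4 (g = -2*(-2 + 4) = -2*2 = -4)
G(d) = -4
(G(0) - 119)/150 = (-4 - 119)/150 = (1/150)*(-123) = -41/50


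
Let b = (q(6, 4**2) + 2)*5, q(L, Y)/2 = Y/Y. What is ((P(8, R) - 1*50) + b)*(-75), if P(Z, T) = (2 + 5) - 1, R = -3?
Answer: 1800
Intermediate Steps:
P(Z, T) = 6 (P(Z, T) = 7 - 1 = 6)
q(L, Y) = 2 (q(L, Y) = 2*(Y/Y) = 2*1 = 2)
b = 20 (b = (2 + 2)*5 = 4*5 = 20)
((P(8, R) - 1*50) + b)*(-75) = ((6 - 1*50) + 20)*(-75) = ((6 - 50) + 20)*(-75) = (-44 + 20)*(-75) = -24*(-75) = 1800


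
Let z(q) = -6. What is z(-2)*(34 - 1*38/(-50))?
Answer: -5214/25 ≈ -208.56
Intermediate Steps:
z(-2)*(34 - 1*38/(-50)) = -6*(34 - 1*38/(-50)) = -6*(34 - 38*(-1/50)) = -6*(34 + 19/25) = -6*869/25 = -5214/25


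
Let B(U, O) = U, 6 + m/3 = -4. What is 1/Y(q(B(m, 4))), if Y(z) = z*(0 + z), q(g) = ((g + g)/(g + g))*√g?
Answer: -1/30 ≈ -0.033333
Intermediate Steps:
m = -30 (m = -18 + 3*(-4) = -18 - 12 = -30)
q(g) = √g (q(g) = ((2*g)/((2*g)))*√g = ((2*g)*(1/(2*g)))*√g = 1*√g = √g)
Y(z) = z² (Y(z) = z*z = z²)
1/Y(q(B(m, 4))) = 1/((√(-30))²) = 1/((I*√30)²) = 1/(-30) = -1/30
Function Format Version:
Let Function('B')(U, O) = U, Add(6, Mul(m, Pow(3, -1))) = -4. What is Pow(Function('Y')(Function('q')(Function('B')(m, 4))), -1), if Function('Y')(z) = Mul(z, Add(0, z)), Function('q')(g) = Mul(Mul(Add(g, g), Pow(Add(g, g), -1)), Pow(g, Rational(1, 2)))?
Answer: Rational(-1, 30) ≈ -0.033333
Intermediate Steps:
m = -30 (m = Add(-18, Mul(3, -4)) = Add(-18, -12) = -30)
Function('q')(g) = Pow(g, Rational(1, 2)) (Function('q')(g) = Mul(Mul(Mul(2, g), Pow(Mul(2, g), -1)), Pow(g, Rational(1, 2))) = Mul(Mul(Mul(2, g), Mul(Rational(1, 2), Pow(g, -1))), Pow(g, Rational(1, 2))) = Mul(1, Pow(g, Rational(1, 2))) = Pow(g, Rational(1, 2)))
Function('Y')(z) = Pow(z, 2) (Function('Y')(z) = Mul(z, z) = Pow(z, 2))
Pow(Function('Y')(Function('q')(Function('B')(m, 4))), -1) = Pow(Pow(Pow(-30, Rational(1, 2)), 2), -1) = Pow(Pow(Mul(I, Pow(30, Rational(1, 2))), 2), -1) = Pow(-30, -1) = Rational(-1, 30)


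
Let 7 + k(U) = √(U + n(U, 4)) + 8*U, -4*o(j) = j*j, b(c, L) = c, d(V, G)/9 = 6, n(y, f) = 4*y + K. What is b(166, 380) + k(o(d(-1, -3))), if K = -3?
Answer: -5673 + 8*I*√57 ≈ -5673.0 + 60.399*I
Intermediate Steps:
n(y, f) = -3 + 4*y (n(y, f) = 4*y - 3 = -3 + 4*y)
d(V, G) = 54 (d(V, G) = 9*6 = 54)
o(j) = -j²/4 (o(j) = -j*j/4 = -j²/4)
k(U) = -7 + √(-3 + 5*U) + 8*U (k(U) = -7 + (√(U + (-3 + 4*U)) + 8*U) = -7 + (√(-3 + 5*U) + 8*U) = -7 + √(-3 + 5*U) + 8*U)
b(166, 380) + k(o(d(-1, -3))) = 166 + (-7 + √(-3 + 5*(-¼*54²)) + 8*(-¼*54²)) = 166 + (-7 + √(-3 + 5*(-¼*2916)) + 8*(-¼*2916)) = 166 + (-7 + √(-3 + 5*(-729)) + 8*(-729)) = 166 + (-7 + √(-3 - 3645) - 5832) = 166 + (-7 + √(-3648) - 5832) = 166 + (-7 + 8*I*√57 - 5832) = 166 + (-5839 + 8*I*√57) = -5673 + 8*I*√57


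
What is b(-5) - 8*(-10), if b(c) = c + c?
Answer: 70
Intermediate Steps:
b(c) = 2*c
b(-5) - 8*(-10) = 2*(-5) - 8*(-10) = -10 + 80 = 70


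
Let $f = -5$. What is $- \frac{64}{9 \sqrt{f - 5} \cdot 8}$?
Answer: $\frac{4 i \sqrt{10}}{45} \approx 0.28109 i$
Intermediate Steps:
$- \frac{64}{9 \sqrt{f - 5} \cdot 8} = - \frac{64}{9 \sqrt{-5 - 5} \cdot 8} = - \frac{64}{9 \sqrt{-10} \cdot 8} = - \frac{64}{9 i \sqrt{10} \cdot 8} = - \frac{64}{72 i \sqrt{10}} = - 64 \left(- \frac{i \sqrt{10}}{720}\right) = \frac{4 i \sqrt{10}}{45}$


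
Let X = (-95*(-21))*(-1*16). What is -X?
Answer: 31920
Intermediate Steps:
X = -31920 (X = 1995*(-16) = -31920)
-X = -1*(-31920) = 31920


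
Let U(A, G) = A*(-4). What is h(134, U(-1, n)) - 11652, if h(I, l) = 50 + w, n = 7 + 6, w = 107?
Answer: -11495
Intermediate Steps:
n = 13
U(A, G) = -4*A
h(I, l) = 157 (h(I, l) = 50 + 107 = 157)
h(134, U(-1, n)) - 11652 = 157 - 11652 = -11495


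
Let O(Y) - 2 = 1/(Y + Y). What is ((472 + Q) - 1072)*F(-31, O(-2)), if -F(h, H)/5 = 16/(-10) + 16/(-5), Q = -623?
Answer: -29352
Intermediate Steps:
O(Y) = 2 + 1/(2*Y) (O(Y) = 2 + 1/(Y + Y) = 2 + 1/(2*Y))
F(h, H) = 24 (F(h, H) = -5*(16/(-10) + 16/(-5)) = -5*(16*(-1/10) + 16*(-1/5)) = -5*(-8/5 - 16/5) = -5*(-24/5) = 24)
((472 + Q) - 1072)*F(-31, O(-2)) = ((472 - 623) - 1072)*24 = (-151 - 1072)*24 = -1223*24 = -29352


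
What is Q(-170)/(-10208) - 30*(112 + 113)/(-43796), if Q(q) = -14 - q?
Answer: 3879489/27941848 ≈ 0.13884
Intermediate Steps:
Q(-170)/(-10208) - 30*(112 + 113)/(-43796) = (-14 - 1*(-170))/(-10208) - 30*(112 + 113)/(-43796) = (-14 + 170)*(-1/10208) - 30*225*(-1/43796) = 156*(-1/10208) - 6750*(-1/43796) = -39/2552 + 3375/21898 = 3879489/27941848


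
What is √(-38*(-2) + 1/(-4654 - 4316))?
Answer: √6115019430/8970 ≈ 8.7178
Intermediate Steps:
√(-38*(-2) + 1/(-4654 - 4316)) = √(76 + 1/(-8970)) = √(76 - 1/8970) = √(681719/8970) = √6115019430/8970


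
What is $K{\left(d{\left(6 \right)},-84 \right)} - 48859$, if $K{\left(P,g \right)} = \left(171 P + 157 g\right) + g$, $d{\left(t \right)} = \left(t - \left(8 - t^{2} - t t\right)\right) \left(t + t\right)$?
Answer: $81509$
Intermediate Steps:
$d{\left(t \right)} = 2 t \left(-8 + t + 2 t^{2}\right)$ ($d{\left(t \right)} = \left(t + \left(\left(t^{2} + t^{2}\right) - 8\right)\right) 2 t = \left(t + \left(2 t^{2} - 8\right)\right) 2 t = \left(t + \left(-8 + 2 t^{2}\right)\right) 2 t = \left(-8 + t + 2 t^{2}\right) 2 t = 2 t \left(-8 + t + 2 t^{2}\right)$)
$K{\left(P,g \right)} = 158 g + 171 P$ ($K{\left(P,g \right)} = \left(157 g + 171 P\right) + g = 158 g + 171 P$)
$K{\left(d{\left(6 \right)},-84 \right)} - 48859 = \left(158 \left(-84\right) + 171 \cdot 2 \cdot 6 \left(-8 + 6 + 2 \cdot 6^{2}\right)\right) - 48859 = \left(-13272 + 171 \cdot 2 \cdot 6 \left(-8 + 6 + 2 \cdot 36\right)\right) - 48859 = \left(-13272 + 171 \cdot 2 \cdot 6 \left(-8 + 6 + 72\right)\right) - 48859 = \left(-13272 + 171 \cdot 2 \cdot 6 \cdot 70\right) - 48859 = \left(-13272 + 171 \cdot 840\right) - 48859 = \left(-13272 + 143640\right) - 48859 = 130368 - 48859 = 81509$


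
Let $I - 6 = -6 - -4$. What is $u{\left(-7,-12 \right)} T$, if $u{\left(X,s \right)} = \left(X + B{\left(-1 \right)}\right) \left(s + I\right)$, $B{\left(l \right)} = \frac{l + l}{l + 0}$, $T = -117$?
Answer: $-4680$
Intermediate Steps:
$B{\left(l \right)} = 2$ ($B{\left(l \right)} = \frac{2 l}{l} = 2$)
$I = 4$ ($I = 6 - 2 = 4$)
$u{\left(X,s \right)} = \left(2 + X\right) \left(4 + s\right)$ ($u{\left(X,s \right)} = \left(X + 2\right) \left(s + 4\right) = \left(2 + X\right) \left(4 + s\right)$)
$u{\left(-7,-12 \right)} T = \left(8 + 2 \left(-12\right) + 4 \left(-7\right) - -84\right) \left(-117\right) = \left(8 - 24 - 28 + 84\right) \left(-117\right) = 40 \left(-117\right) = -4680$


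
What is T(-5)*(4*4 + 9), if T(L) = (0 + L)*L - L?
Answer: 750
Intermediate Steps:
T(L) = L² - L (T(L) = L*L - L = L² - L)
T(-5)*(4*4 + 9) = (-5*(-1 - 5))*(4*4 + 9) = (-5*(-6))*(16 + 9) = 30*25 = 750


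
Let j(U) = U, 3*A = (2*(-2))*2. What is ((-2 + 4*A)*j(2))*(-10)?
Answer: 760/3 ≈ 253.33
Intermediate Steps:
A = -8/3 (A = ((2*(-2))*2)/3 = (-4*2)/3 = (⅓)*(-8) = -8/3 ≈ -2.6667)
((-2 + 4*A)*j(2))*(-10) = ((-2 + 4*(-8/3))*2)*(-10) = ((-2 - 32/3)*2)*(-10) = -38/3*2*(-10) = -76/3*(-10) = 760/3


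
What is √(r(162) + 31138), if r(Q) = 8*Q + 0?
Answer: √32434 ≈ 180.09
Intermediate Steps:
r(Q) = 8*Q
√(r(162) + 31138) = √(8*162 + 31138) = √(1296 + 31138) = √32434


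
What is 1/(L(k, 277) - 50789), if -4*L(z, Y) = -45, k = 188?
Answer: -4/203111 ≈ -1.9694e-5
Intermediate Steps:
L(z, Y) = 45/4 (L(z, Y) = -1/4*(-45) = 45/4)
1/(L(k, 277) - 50789) = 1/(45/4 - 50789) = 1/(-203111/4) = -4/203111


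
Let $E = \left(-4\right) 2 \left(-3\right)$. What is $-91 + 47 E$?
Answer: $1037$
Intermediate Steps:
$E = 24$ ($E = \left(-8\right) \left(-3\right) = 24$)
$-91 + 47 E = -91 + 47 \cdot 24 = -91 + 1128 = 1037$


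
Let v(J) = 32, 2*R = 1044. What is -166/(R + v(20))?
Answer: -83/277 ≈ -0.29964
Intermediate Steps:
R = 522 (R = (1/2)*1044 = 522)
-166/(R + v(20)) = -166/(522 + 32) = -166/554 = -166*1/554 = -83/277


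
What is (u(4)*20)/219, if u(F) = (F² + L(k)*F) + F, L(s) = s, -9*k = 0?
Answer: 400/219 ≈ 1.8265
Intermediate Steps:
k = 0 (k = -⅑*0 = 0)
u(F) = F + F² (u(F) = (F² + 0*F) + F = (F² + 0) + F = F² + F = F + F²)
(u(4)*20)/219 = ((4*(1 + 4))*20)/219 = ((4*5)*20)/219 = (20*20)/219 = (1/219)*400 = 400/219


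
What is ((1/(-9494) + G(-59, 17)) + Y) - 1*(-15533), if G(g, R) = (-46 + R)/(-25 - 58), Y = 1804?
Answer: 13661865917/788002 ≈ 17337.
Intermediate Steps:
G(g, R) = 46/83 - R/83 (G(g, R) = (-46 + R)/(-83) = (-46 + R)*(-1/83) = 46/83 - R/83)
((1/(-9494) + G(-59, 17)) + Y) - 1*(-15533) = ((1/(-9494) + (46/83 - 1/83*17)) + 1804) - 1*(-15533) = ((-1/9494 + (46/83 - 17/83)) + 1804) + 15533 = ((-1/9494 + 29/83) + 1804) + 15533 = (275243/788002 + 1804) + 15533 = 1421830851/788002 + 15533 = 13661865917/788002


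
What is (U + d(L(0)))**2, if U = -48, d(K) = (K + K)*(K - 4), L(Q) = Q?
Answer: 2304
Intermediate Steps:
d(K) = 2*K*(-4 + K) (d(K) = (2*K)*(-4 + K) = 2*K*(-4 + K))
(U + d(L(0)))**2 = (-48 + 2*0*(-4 + 0))**2 = (-48 + 2*0*(-4))**2 = (-48 + 0)**2 = (-48)**2 = 2304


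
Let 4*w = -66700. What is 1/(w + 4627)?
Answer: -1/12048 ≈ -8.3001e-5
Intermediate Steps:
w = -16675 (w = (¼)*(-66700) = -16675)
1/(w + 4627) = 1/(-16675 + 4627) = 1/(-12048) = -1/12048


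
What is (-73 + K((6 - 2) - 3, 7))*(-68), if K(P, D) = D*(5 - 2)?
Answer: 3536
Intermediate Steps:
K(P, D) = 3*D (K(P, D) = D*3 = 3*D)
(-73 + K((6 - 2) - 3, 7))*(-68) = (-73 + 3*7)*(-68) = (-73 + 21)*(-68) = -52*(-68) = 3536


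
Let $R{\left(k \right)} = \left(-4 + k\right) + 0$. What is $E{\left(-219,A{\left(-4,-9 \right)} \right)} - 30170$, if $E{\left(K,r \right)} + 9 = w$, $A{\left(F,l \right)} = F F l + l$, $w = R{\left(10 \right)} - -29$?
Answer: $-30144$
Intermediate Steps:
$R{\left(k \right)} = -4 + k$
$w = 35$ ($w = \left(-4 + 10\right) - -29 = 6 + 29 = 35$)
$A{\left(F,l \right)} = l + l F^{2}$ ($A{\left(F,l \right)} = F^{2} l + l = l F^{2} + l = l + l F^{2}$)
$E{\left(K,r \right)} = 26$ ($E{\left(K,r \right)} = -9 + 35 = 26$)
$E{\left(-219,A{\left(-4,-9 \right)} \right)} - 30170 = 26 - 30170 = -30144$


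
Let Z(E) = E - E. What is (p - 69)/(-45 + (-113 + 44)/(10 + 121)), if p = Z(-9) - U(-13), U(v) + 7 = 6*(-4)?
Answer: 2489/2982 ≈ 0.83467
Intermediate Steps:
Z(E) = 0
U(v) = -31 (U(v) = -7 + 6*(-4) = -7 - 24 = -31)
p = 31 (p = 0 - 1*(-31) = 0 + 31 = 31)
(p - 69)/(-45 + (-113 + 44)/(10 + 121)) = (31 - 69)/(-45 + (-113 + 44)/(10 + 121)) = -38/(-45 - 69/131) = -38/(-5964/131) = -38*(-131/5964) = 2489/2982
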